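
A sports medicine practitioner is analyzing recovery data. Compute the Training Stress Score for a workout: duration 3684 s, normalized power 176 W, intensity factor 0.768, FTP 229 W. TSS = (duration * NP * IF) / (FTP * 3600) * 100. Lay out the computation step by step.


Product = 3684 * 176 * 0.768 = 497958.912
Base = 229 * 3600 = 824400
TSS = 497958.912 / 824400 * 100 = 60.4

60.4 TSS


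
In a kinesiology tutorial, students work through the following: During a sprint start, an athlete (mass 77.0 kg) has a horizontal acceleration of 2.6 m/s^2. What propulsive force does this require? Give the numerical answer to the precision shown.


Propulsive force = mass * acceleration
= 77.0 kg * 2.6 m/s^2
= 200.2 N

200.2 N


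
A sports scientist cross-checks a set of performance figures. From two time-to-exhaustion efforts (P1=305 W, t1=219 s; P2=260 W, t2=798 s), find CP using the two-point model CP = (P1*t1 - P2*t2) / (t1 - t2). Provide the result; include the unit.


Work in trial 1 = 66795 J
Work in trial 2 = 207480 J
Delta work = -140685 J
Delta time = -579 s
CP = -140685 / -579 = 242.98 W

242.98 W


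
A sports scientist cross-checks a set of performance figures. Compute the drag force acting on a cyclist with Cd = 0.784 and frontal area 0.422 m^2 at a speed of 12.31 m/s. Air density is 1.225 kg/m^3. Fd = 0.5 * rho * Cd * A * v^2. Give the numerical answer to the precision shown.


Step 1: v^2 = 151.5361
Step 2: Fd = 0.5 * 1.225 * 0.784 * 0.422 * 151.5361
= 30.708 N

30.708 N


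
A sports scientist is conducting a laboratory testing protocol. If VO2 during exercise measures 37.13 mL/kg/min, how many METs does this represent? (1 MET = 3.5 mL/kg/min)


METs = VO2 / 3.5 = 37.13 / 3.5 = 10.61

10.61 METs


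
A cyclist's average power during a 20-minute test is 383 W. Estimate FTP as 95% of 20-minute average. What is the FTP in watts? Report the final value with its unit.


FTP = 20-min power * 0.95
= 383 * 0.95
= 363.85 W

363.85 W


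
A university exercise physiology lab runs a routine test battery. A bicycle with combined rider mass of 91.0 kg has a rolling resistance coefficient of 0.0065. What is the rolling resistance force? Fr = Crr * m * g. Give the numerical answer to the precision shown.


Fr = 0.0065 * 91.0 * 9.81
= 0.5915 * 9.81
= 5.803 N

5.803 N


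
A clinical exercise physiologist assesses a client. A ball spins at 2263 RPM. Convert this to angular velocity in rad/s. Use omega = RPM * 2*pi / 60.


omega = 2263 * 2 * pi / 60
= 2263 * 6.28318531 / 60
= 14218.848 / 60
= 236.981 rad/s

236.981 rad/s


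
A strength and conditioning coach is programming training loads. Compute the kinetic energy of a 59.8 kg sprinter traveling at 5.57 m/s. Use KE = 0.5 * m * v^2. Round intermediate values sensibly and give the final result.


Velocity squared = 31.0249
KE = 0.5 * 59.8 * 31.0249 = 927.64 J

927.64 J


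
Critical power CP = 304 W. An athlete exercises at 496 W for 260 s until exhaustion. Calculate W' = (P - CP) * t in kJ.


P - CP = 496 - 304 = 192 W
W' = 192 * 260 = 49920 J
= 49920 / 1000 = 49.92 kJ

49.92 kJ


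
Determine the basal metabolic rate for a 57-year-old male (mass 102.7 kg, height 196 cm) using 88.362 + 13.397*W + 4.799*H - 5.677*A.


BMR = 88.362 + 13.397*102.7 + 4.799*196 - 5.677*57
= 2081.25 kcal/day

2081.25 kcal/day


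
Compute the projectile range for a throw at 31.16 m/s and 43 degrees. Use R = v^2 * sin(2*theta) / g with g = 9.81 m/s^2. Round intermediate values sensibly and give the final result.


Two times the angle = 86 degrees
sin(86) = 0.997564
R = 970.9456 * 0.997564 / 9.81 = 98.734 m

98.734 m


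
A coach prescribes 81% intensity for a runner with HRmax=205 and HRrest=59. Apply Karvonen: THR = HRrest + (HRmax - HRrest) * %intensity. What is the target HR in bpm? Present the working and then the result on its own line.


Heart rate reserve = 205 - 59 = 146
Intensity fraction = 81 / 100 = 0.81
THR = 59 + 146 * 0.81 = 177.26 bpm

177.26 bpm


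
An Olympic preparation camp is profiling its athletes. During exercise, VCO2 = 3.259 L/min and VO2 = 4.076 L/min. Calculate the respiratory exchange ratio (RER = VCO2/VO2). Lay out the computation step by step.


RER = VCO2 / VO2
= 3.259 / 4.076
= 0.7996

0.7996


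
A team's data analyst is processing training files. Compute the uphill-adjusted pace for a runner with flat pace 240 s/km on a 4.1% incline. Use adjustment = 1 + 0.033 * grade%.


Adjustment factor = 1 + 0.033 * 4.1 = 1.1353
Grade-adjusted pace = 240 * 1.1353 = 272.47 s/km

272.47 s/km


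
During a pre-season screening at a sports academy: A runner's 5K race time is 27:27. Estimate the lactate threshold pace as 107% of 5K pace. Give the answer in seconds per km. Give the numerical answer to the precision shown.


Total race time = 27*60 + 27 = 1647 seconds
5K pace = 1647 / 5 = 329.4 sec/km
LT pace = 329.4 * 1.07 = 352.46 sec/km

352.46 s/km


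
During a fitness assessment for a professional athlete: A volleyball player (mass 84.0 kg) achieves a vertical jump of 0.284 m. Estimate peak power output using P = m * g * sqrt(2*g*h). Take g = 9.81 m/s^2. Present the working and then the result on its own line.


2 * g * h = 2 * 9.81 * 0.284 = 5.57208
sqrt(5.57208) = 2.360525 m/s
P = 84.0 * 9.81 * 2.360525 = 1945.17 W

1945.17 W


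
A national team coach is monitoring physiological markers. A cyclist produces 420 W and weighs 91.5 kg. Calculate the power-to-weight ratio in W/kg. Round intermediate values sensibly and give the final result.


P/W = power / mass
= 420 / 91.5
= 4.59 W/kg

4.59 W/kg


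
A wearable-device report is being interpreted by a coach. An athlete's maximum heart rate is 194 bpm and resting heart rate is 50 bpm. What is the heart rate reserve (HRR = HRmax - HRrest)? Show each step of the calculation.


HRR = HRmax - HRrest
= 194 - 50
= 144 bpm

144 bpm


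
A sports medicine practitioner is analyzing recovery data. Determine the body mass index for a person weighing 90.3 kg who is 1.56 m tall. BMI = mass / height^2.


BMI = mass / height^2
= 90.3 / 1.56^2
= 90.3 / 2.4336
= 37.11 kg/m^2

37.11 kg/m^2


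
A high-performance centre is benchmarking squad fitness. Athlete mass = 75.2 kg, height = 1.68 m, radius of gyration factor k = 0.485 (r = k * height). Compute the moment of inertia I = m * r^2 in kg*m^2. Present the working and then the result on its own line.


r = k * height = 0.485 * 1.68 = 0.8148 m
r^2 = 0.8148^2 = 0.663899
I = 75.2 * 0.663899 = 49.925 kg*m^2

49.925 kg*m^2


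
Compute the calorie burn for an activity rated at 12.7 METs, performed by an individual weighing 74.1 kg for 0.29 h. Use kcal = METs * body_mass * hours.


Product of METs and mass = 12.7 * 74.1 = 941.07
Total kcal = 941.07 * 0.29 = 272.91 kcal

272.91 kcal


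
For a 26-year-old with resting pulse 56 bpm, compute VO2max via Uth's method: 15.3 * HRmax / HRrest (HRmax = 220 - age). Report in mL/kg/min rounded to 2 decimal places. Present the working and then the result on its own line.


Step 1: HRmax = 220 - 26 = 194 bpm
Step 2: Ratio = 194 / 56 = 3.4643
Step 3: VO2max = 15.3 * 3.4643 = 53.0 mL/kg/min

53.0 mL/kg/min


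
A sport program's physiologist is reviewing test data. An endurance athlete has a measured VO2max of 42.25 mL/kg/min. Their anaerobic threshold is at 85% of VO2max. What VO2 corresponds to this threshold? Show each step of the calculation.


Anaerobic threshold VO2 = VO2max * 85%
= 42.25 * 0.85
= 35.91 mL/kg/min

35.91 mL/kg/min


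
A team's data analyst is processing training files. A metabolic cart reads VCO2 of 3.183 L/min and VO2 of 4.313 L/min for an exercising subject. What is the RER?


RER = VCO2 / VO2 = 3.183 / 4.313 = 0.738

0.738


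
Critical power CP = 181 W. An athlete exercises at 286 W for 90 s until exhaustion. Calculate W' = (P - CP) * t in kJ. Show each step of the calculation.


P - CP = 286 - 181 = 105 W
W' = 105 * 90 = 9450 J
= 9450 / 1000 = 9.45 kJ

9.45 kJ


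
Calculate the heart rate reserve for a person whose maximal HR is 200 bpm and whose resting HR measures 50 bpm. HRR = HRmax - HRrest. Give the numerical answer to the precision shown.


HRmax = 200 bpm
HRrest = 50 bpm
HRR = 200 - 50 = 150 bpm

150 bpm


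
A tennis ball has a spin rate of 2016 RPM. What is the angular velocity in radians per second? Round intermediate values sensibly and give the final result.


Convert RPM to rad/s: multiply by 2*pi and divide by 60
omega = 2016 * 2 * pi / 60
= 211.115 rad/s

211.115 rad/s


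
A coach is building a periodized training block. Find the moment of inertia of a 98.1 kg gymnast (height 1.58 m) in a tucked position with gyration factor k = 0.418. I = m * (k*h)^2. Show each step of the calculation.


Radius of gyration = 0.418 * 1.58 = 0.66044 m
I = 98.1 * 0.66044^2
= 98.1 * 0.436181
= 42.789 kg*m^2

42.789 kg*m^2


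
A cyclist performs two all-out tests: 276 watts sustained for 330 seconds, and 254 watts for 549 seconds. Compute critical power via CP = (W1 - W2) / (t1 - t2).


W1 = P1 * t1 = 276 * 330 = 91080 J
W2 = P2 * t2 = 254 * 549 = 139446 J
CP = (91080 - 139446) / (330 - 549)
= 220.85 W

220.85 W


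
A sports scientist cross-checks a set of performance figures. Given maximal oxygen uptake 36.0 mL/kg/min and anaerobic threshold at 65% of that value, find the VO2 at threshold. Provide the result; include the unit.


Percentage as decimal = 0.65
VO2 at AT = 36.0 * 0.65 = 23.4 mL/kg/min

23.4 mL/kg/min


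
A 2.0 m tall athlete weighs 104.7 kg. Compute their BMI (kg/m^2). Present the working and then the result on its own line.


height^2 = 4.0 m^2
BMI = 104.7 / 4.0 = 26.18 kg/m^2

26.18 kg/m^2


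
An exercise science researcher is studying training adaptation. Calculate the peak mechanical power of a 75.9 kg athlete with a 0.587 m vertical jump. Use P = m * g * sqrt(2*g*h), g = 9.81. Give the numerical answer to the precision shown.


First, sqrt(2gh) = sqrt(2 * 9.81 * 0.587)
= sqrt(11.51694) = 3.393662 m/s
Power = 75.9 * 9.81 * 3.393662 = 2526.85 W

2526.85 W


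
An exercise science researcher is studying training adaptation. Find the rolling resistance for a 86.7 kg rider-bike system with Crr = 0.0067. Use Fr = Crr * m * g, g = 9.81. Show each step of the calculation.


m * g = 86.7 * 9.81 = 850.527 N
Fr = 0.0067 * 850.527 = 5.699 N

5.699 N


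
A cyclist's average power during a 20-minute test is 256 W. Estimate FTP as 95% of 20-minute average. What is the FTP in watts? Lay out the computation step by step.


FTP = 20-min power * 0.95
= 256 * 0.95
= 243.2 W

243.2 W


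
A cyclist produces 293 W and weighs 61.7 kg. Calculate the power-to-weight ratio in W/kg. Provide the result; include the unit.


P/W = power / mass
= 293 / 61.7
= 4.749 W/kg

4.749 W/kg


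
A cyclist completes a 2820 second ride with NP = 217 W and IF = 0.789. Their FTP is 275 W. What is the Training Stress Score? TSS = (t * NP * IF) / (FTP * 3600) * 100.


t * NP * IF = 2820 * 217 * 0.789 = 482820.66
FTP * 3600 = 990000
TSS = (482820.66 / 990000) * 100 = 48.77

48.77 TSS


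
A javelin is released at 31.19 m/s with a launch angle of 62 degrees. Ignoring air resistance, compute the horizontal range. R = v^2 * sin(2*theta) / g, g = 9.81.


Launch speed squared = 972.8161
sin(2 * 62 deg) = 0.829038
Range = 972.8161 * 0.829038 / 9.81
= 82.212 m

82.212 m


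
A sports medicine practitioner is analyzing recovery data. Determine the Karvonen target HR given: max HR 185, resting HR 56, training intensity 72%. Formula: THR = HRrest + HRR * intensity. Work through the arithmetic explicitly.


HRR = HRmax - HRrest = 185 - 56 = 129
THR = 56 + 129 * 0.72
= 148.88 bpm

148.88 bpm


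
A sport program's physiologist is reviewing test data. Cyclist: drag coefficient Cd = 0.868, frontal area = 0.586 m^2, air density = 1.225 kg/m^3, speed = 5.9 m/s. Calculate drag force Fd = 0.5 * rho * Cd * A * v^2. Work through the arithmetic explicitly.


v^2 = 5.9^2 = 34.81
Fd = 0.5 * 1.225 * 0.868 * 0.586 * 34.81
= 10.845 N

10.845 N


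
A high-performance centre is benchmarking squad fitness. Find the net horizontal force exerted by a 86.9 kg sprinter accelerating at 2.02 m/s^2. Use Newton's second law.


Newton's second law: F = m * a
F = 86.9 * 2.02 = 175.54 N

175.54 N


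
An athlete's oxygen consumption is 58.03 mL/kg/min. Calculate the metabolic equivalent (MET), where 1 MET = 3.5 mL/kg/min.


MET = VO2 / 3.5
= 58.03 / 3.5
= 16.58 METs

16.58 METs


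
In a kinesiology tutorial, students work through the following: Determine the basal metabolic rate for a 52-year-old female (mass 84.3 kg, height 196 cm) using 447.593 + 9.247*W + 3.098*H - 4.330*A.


BMR = 447.593 + 9.247*84.3 + 3.098*196 - 4.330*52
= 1609.16 kcal/day

1609.16 kcal/day


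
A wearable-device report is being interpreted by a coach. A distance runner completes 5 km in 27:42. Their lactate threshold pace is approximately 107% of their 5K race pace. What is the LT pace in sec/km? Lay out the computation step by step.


Convert to seconds: 27 min 42 s = 1662 s
Pace per km = 1662 / 5 = 332.4 s/km
LT pace = 332.4 * 1.07 = 355.67 s/km

355.67 s/km


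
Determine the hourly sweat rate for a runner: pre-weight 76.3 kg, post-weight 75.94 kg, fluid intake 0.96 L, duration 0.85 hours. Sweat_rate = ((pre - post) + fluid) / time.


Mass lost = 76.3 - 75.94 = 0.36 kg
Add fluid consumed: 0.36 + 0.96 = 1.32 L total sweat
Sweat rate = 1.32 / 0.85 = 1.553 L/h

1.553 L/h


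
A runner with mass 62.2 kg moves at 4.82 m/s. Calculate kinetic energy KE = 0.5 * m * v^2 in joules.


v^2 = 4.82^2 = 23.2324
KE = 0.5 * 62.2 * 23.2324
= 722.53 J

722.53 J


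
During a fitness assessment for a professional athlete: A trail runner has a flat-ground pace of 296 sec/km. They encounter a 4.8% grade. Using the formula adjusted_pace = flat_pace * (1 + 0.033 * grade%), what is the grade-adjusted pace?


Grade factor = 1 + 0.033 * 4.8 = 1.1584
Adjusted = 296 * 1.1584 = 342.89 sec/km

342.89 s/km


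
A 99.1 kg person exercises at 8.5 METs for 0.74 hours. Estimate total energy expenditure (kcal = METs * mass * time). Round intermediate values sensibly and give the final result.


Energy = METs * mass(kg) * time(h)
= 8.5 * 99.1 * 0.74
= 623.34 kcal

623.34 kcal


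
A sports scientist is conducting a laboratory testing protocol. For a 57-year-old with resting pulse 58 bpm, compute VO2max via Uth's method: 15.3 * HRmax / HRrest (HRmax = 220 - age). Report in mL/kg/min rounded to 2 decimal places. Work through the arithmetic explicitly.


Step 1: HRmax = 220 - 57 = 163 bpm
Step 2: Ratio = 163 / 58 = 2.8103
Step 3: VO2max = 15.3 * 2.8103 = 43.0 mL/kg/min

43.0 mL/kg/min


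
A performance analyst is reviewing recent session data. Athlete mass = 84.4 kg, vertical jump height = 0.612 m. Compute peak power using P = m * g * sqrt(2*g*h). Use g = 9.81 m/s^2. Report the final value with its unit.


sqrt(2 * 9.81 * 0.612) = sqrt(12.00744) = 3.465175 m/s
P = 84.4 * 9.81 * 3.465175
= 2869.04 W

2869.04 W


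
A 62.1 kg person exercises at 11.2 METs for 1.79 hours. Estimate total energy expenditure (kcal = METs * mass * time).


Energy = METs * mass(kg) * time(h)
= 11.2 * 62.1 * 1.79
= 1244.98 kcal

1244.98 kcal


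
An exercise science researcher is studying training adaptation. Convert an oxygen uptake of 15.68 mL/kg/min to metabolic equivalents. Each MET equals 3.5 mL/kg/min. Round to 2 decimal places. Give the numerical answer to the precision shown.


One MET = 3.5 mL/kg/min
Number of METs = 15.68 / 3.5
= 4.48 METs

4.48 METs


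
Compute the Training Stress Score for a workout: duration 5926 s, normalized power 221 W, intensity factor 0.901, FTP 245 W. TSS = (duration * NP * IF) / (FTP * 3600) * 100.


Product = 5926 * 221 * 0.901 = 1179991.046
Base = 245 * 3600 = 882000
TSS = 1179991.046 / 882000 * 100 = 133.79

133.79 TSS


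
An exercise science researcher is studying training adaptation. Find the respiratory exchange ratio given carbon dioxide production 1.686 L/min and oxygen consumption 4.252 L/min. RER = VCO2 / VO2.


VCO2 = 1.686 L/min
VO2 = 4.252 L/min
RER = 1.686 / 4.252 = 0.3965

0.3965


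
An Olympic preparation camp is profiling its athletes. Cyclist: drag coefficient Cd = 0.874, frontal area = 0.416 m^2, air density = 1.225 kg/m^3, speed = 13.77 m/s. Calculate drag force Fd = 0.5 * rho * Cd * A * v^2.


v^2 = 13.77^2 = 189.6129
Fd = 0.5 * 1.225 * 0.874 * 0.416 * 189.6129
= 42.226 N

42.226 N


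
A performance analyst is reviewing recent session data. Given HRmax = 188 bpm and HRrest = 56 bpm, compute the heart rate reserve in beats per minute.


Heart rate reserve = maximum HR minus resting HR
HRR = 188 - 56 = 132 bpm

132 bpm


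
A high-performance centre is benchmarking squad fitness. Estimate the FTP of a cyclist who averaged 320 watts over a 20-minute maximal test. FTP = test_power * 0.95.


FTP = 320 * 0.95 = 304.0 W

304.0 W


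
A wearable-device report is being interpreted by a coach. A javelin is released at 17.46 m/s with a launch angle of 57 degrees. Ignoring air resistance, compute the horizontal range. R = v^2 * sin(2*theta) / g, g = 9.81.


Launch speed squared = 304.8516
sin(2 * 57 deg) = 0.913545
Range = 304.8516 * 0.913545 / 9.81
= 28.389 m

28.389 m


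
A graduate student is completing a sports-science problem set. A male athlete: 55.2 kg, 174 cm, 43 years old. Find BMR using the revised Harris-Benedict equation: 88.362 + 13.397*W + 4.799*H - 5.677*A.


Intercept = 88.362
Weight contribution = 13.397 * 55.2 = 739.5144
Height contribution = 4.799 * 174 = 835.026
Age contribution = 5.677 * 43 = 244.111
BMR = 88.362 + 739.5144 + 835.026 - 244.111
= 1418.79 kcal/day

1418.79 kcal/day


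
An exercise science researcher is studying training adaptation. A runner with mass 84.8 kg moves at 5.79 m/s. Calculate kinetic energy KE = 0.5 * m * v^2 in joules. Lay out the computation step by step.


v^2 = 5.79^2 = 33.5241
KE = 0.5 * 84.8 * 33.5241
= 1421.42 J

1421.42 J


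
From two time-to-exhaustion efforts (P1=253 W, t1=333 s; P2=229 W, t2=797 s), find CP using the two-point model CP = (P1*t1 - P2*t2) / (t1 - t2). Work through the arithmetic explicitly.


Work in trial 1 = 84249 J
Work in trial 2 = 182513 J
Delta work = -98264 J
Delta time = -464 s
CP = -98264 / -464 = 211.78 W

211.78 W


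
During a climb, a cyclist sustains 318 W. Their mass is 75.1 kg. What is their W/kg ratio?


Power-to-weight = 318 W / 75.1 kg
= 4.234 W/kg

4.234 W/kg


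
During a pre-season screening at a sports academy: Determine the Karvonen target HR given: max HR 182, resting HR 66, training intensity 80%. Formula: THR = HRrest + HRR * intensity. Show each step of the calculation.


HRR = HRmax - HRrest = 182 - 66 = 116
THR = 66 + 116 * 0.8
= 158.8 bpm

158.8 bpm


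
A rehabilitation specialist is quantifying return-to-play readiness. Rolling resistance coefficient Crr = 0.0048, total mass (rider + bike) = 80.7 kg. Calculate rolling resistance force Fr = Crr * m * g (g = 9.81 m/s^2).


Fr = Crr * m * g
= 0.0048 * 80.7 * 9.81
= 3.8 N

3.8 N


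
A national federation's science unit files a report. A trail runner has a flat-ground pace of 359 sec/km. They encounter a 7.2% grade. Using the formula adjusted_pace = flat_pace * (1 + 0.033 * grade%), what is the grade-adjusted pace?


Grade factor = 1 + 0.033 * 7.2 = 1.2376
Adjusted = 359 * 1.2376 = 444.3 sec/km

444.3 s/km


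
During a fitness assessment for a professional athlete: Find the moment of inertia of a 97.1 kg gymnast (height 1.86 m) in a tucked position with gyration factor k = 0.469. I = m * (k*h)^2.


Radius of gyration = 0.469 * 1.86 = 0.87234 m
I = 97.1 * 0.87234^2
= 97.1 * 0.760977
= 73.891 kg*m^2

73.891 kg*m^2


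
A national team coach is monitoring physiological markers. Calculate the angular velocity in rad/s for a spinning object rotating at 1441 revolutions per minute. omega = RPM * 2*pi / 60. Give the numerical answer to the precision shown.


omega = RPM * 2*pi / 60
= 1441 * 6.28318531 / 60
= 150.901 rad/s

150.901 rad/s


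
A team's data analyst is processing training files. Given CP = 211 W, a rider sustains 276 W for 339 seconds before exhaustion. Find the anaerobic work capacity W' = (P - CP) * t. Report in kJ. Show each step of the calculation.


Excess power = 276 - 211 = 65 W
Work above CP = 65 * 339 = 22035 J
W' = 22.035 kJ

22.035 kJ


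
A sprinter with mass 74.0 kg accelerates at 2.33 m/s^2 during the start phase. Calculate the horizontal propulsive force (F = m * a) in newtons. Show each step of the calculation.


F = m * a
= 74.0 * 2.33
= 172.42 N

172.42 N


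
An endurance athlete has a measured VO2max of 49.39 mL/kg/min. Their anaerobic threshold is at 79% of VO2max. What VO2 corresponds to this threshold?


Anaerobic threshold VO2 = VO2max * 79%
= 49.39 * 0.79
= 39.02 mL/kg/min

39.02 mL/kg/min


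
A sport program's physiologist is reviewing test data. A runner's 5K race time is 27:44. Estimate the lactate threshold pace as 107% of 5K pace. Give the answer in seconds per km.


Total race time = 27*60 + 44 = 1664 seconds
5K pace = 1664 / 5 = 332.8 sec/km
LT pace = 332.8 * 1.07 = 356.1 sec/km

356.1 s/km


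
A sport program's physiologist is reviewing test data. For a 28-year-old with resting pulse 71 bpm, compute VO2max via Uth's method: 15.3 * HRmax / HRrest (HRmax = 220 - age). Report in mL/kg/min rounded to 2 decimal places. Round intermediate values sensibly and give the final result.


Step 1: HRmax = 220 - 28 = 192 bpm
Step 2: Ratio = 192 / 71 = 2.7042
Step 3: VO2max = 15.3 * 2.7042 = 41.37 mL/kg/min

41.37 mL/kg/min


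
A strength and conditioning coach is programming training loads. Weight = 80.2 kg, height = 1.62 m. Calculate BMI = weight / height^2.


height^2 = 1.62^2 = 2.6244
BMI = 80.2 / 2.6244 = 30.56 kg/m^2

30.56 kg/m^2


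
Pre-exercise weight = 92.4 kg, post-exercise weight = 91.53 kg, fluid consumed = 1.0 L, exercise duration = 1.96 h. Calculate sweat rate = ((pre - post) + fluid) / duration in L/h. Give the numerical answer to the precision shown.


Weight loss = 92.4 - 91.53 = 0.87 kg (approx L)
Total sweat = 0.87 + 1.0 = 1.87 L
Sweat rate = 1.87 / 1.96 = 0.954 L/h

0.954 L/h


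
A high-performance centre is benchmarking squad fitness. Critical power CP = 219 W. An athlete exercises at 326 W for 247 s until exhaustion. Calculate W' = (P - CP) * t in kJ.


P - CP = 326 - 219 = 107 W
W' = 107 * 247 = 26429 J
= 26429 / 1000 = 26.429 kJ

26.429 kJ


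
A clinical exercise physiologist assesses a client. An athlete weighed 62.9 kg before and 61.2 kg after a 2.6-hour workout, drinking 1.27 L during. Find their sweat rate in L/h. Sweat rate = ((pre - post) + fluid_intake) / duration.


Body mass change = 1.7 kg
Total sweat loss = 1.7 + 1.27 = 2.97 L
Rate = 2.97 / 2.6 = 1.142 L/h

1.142 L/h


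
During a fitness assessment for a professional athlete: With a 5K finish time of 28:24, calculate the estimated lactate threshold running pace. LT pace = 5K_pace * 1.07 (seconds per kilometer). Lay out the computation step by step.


Race duration = 1704 s for 5 km
Average pace = 1704 / 5 = 340.8 s/km
LT pace = 340.8 * 1.07
= 364.66 s/km

364.66 s/km


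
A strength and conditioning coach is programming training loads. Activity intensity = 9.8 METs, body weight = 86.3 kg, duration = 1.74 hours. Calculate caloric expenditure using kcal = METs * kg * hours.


kcal = 9.8 * 86.3 * 1.74
= 845.74 * 1.74
= 1471.59 kcal

1471.59 kcal


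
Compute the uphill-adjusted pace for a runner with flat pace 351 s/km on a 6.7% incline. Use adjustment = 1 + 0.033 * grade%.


Adjustment factor = 1 + 0.033 * 6.7 = 1.2211
Grade-adjusted pace = 351 * 1.2211 = 428.61 s/km

428.61 s/km


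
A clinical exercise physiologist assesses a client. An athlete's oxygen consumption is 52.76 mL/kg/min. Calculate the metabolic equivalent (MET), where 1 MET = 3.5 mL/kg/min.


MET = VO2 / 3.5
= 52.76 / 3.5
= 15.07 METs

15.07 METs


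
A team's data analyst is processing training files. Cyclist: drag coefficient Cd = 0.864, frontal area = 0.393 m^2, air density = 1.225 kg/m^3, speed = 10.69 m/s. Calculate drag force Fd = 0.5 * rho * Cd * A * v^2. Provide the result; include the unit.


v^2 = 10.69^2 = 114.2761
Fd = 0.5 * 1.225 * 0.864 * 0.393 * 114.2761
= 23.767 N

23.767 N


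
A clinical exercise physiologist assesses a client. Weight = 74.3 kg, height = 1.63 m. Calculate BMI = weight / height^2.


height^2 = 1.63^2 = 2.6569
BMI = 74.3 / 2.6569 = 27.96 kg/m^2

27.96 kg/m^2


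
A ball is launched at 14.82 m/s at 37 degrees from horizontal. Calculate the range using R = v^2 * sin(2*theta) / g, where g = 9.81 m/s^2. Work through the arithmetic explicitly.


sin(2 * 37) = sin(74) = 0.961262
v^2 = 14.82^2 = 219.6324
R = 219.6324 * 0.961262 / 9.81
= 21.521 m

21.521 m


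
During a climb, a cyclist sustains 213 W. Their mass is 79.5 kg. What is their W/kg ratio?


Power-to-weight = 213 W / 79.5 kg
= 2.679 W/kg

2.679 W/kg


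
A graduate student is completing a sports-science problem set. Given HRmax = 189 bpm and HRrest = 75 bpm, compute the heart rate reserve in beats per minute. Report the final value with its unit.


Heart rate reserve = maximum HR minus resting HR
HRR = 189 - 75 = 114 bpm

114 bpm


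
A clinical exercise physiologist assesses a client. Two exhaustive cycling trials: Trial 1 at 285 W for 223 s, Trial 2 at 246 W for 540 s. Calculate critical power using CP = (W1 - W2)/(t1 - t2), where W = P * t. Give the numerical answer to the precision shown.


W1 = 285 * 223 = 63555 J
W2 = 246 * 540 = 132840 J
CP = (63555 - 132840) / (223 - 540)
= -69285 / -317
= 218.56 W

218.56 W


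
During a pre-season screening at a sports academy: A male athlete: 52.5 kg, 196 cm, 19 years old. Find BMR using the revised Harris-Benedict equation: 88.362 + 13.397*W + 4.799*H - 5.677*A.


Intercept = 88.362
Weight contribution = 13.397 * 52.5 = 703.3425
Height contribution = 4.799 * 196 = 940.604
Age contribution = 5.677 * 19 = 107.863
BMR = 88.362 + 703.3425 + 940.604 - 107.863
= 1624.45 kcal/day

1624.45 kcal/day


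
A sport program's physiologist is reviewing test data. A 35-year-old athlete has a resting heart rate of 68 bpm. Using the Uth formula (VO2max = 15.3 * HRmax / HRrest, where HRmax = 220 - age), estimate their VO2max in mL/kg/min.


HRmax = 220 - 35 = 185 bpm
Ratio = HRmax / HRrest = 185 / 68 = 2.7206
VO2max = 15.3 * 2.7206 = 41.63 mL/kg/min

41.63 mL/kg/min


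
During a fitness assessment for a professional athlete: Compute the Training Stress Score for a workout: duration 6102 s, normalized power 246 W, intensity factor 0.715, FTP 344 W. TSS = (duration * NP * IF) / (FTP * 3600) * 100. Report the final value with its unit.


Product = 6102 * 246 * 0.715 = 1073280.78
Base = 344 * 3600 = 1238400
TSS = 1073280.78 / 1238400 * 100 = 86.67

86.67 TSS


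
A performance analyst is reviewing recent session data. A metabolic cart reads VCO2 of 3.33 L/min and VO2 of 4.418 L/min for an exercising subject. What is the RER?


RER = VCO2 / VO2 = 3.33 / 4.418 = 0.7537

0.7537


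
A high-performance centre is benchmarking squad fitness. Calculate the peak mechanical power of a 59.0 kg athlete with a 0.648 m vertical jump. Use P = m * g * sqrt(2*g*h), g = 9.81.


First, sqrt(2gh) = sqrt(2 * 9.81 * 0.648)
= sqrt(12.71376) = 3.565636 m/s
Power = 59.0 * 9.81 * 3.565636 = 2063.75 W

2063.75 W


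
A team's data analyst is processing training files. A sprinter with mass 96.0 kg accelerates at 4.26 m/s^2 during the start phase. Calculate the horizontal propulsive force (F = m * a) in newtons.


F = m * a
= 96.0 * 4.26
= 408.96 N

408.96 N


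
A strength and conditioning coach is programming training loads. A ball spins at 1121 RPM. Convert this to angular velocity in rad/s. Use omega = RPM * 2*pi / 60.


omega = 1121 * 2 * pi / 60
= 1121 * 6.28318531 / 60
= 7043.451 / 60
= 117.391 rad/s

117.391 rad/s


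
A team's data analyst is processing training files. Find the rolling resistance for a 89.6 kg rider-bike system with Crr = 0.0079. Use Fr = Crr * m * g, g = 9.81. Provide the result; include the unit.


m * g = 89.6 * 9.81 = 878.976 N
Fr = 0.0079 * 878.976 = 6.944 N

6.944 N


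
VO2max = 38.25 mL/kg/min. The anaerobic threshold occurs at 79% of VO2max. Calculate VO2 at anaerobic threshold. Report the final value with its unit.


AT fraction = 79 / 100 = 0.79
AT VO2 = 38.25 * 0.79
= 30.22 mL/kg/min

30.22 mL/kg/min


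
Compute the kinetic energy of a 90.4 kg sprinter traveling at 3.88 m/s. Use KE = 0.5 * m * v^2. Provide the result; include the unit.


Velocity squared = 15.0544
KE = 0.5 * 90.4 * 15.0544 = 680.46 J

680.46 J


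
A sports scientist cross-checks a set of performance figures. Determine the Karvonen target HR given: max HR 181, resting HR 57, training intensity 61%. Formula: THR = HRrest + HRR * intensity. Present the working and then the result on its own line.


HRR = HRmax - HRrest = 181 - 57 = 124
THR = 57 + 124 * 0.61
= 132.64 bpm

132.64 bpm


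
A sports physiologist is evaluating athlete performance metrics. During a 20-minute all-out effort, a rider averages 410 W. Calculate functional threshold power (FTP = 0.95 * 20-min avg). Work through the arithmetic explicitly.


FTP = 0.95 * 410
= 389.5 W

389.5 W


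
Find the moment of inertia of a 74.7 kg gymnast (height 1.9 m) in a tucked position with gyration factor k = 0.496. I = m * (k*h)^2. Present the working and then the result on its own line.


Radius of gyration = 0.496 * 1.9 = 0.9424 m
I = 74.7 * 0.9424^2
= 74.7 * 0.888118
= 66.342 kg*m^2

66.342 kg*m^2


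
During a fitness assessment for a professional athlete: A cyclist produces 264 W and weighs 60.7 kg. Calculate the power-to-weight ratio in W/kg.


P/W = power / mass
= 264 / 60.7
= 4.349 W/kg

4.349 W/kg


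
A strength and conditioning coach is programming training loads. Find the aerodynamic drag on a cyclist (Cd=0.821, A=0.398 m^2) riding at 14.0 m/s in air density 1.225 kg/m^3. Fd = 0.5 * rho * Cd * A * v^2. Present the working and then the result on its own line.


Fd = 0.5 * 1.225 * 0.821 * 0.398 * 14.0^2
= 0.5 * 1.225 * 0.821 * 0.398 * 196.0
= 39.227 N

39.227 N


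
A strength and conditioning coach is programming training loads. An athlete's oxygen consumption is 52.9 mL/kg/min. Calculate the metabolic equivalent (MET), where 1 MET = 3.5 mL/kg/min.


MET = VO2 / 3.5
= 52.9 / 3.5
= 15.11 METs

15.11 METs


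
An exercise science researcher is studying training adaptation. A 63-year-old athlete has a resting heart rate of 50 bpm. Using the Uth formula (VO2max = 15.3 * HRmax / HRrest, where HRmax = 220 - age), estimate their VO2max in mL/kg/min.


HRmax = 220 - 63 = 157 bpm
Ratio = HRmax / HRrest = 157 / 50 = 3.14
VO2max = 15.3 * 3.14 = 48.04 mL/kg/min

48.04 mL/kg/min


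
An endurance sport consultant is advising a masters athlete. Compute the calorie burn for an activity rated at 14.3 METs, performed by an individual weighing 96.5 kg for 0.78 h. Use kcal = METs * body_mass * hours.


Product of METs and mass = 14.3 * 96.5 = 1379.95
Total kcal = 1379.95 * 0.78 = 1076.36 kcal

1076.36 kcal


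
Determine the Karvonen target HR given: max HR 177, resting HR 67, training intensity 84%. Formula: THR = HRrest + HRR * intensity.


HRR = HRmax - HRrest = 177 - 67 = 110
THR = 67 + 110 * 0.84
= 159.4 bpm

159.4 bpm


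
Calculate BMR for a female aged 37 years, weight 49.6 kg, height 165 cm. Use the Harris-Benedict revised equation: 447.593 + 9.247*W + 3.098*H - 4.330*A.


Substituting values:
W term = 9.247 * 49.6 = 458.6512
H term = 3.098 * 165 = 511.17
A term = 4.330 * 37 = 160.21
BMR = 1257.2 kcal/day

1257.2 kcal/day


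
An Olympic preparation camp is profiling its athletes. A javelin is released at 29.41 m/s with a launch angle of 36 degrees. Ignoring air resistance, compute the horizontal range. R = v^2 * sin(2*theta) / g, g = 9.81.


Launch speed squared = 864.9481
sin(2 * 36 deg) = 0.951057
Range = 864.9481 * 0.951057 / 9.81
= 83.855 m

83.855 m


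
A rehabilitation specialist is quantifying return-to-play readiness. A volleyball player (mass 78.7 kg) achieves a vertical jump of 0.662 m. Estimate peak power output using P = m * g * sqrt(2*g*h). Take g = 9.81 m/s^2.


2 * g * h = 2 * 9.81 * 0.662 = 12.98844
sqrt(12.98844) = 3.603948 m/s
P = 78.7 * 9.81 * 3.603948 = 2782.42 W

2782.42 W


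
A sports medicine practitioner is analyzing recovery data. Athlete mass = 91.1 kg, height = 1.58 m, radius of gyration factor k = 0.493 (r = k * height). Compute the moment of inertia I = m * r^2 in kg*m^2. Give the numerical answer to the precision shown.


r = k * height = 0.493 * 1.58 = 0.77894 m
r^2 = 0.77894^2 = 0.606748
I = 91.1 * 0.606748 = 55.275 kg*m^2

55.275 kg*m^2


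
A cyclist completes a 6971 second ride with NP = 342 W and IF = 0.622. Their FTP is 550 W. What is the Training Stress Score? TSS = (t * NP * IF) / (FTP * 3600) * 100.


t * NP * IF = 6971 * 342 * 0.622 = 1482899.004
FTP * 3600 = 1980000
TSS = (1482899.004 / 1980000) * 100 = 74.89

74.89 TSS


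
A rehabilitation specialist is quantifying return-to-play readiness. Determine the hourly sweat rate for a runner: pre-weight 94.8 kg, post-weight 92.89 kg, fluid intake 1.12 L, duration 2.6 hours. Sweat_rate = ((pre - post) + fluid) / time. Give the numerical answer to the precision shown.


Mass lost = 94.8 - 92.89 = 1.91 kg
Add fluid consumed: 1.91 + 1.12 = 3.03 L total sweat
Sweat rate = 3.03 / 2.6 = 1.165 L/h

1.165 L/h


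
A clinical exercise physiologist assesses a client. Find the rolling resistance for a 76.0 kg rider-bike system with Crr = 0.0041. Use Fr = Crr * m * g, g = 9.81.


m * g = 76.0 * 9.81 = 745.56 N
Fr = 0.0041 * 745.56 = 3.057 N

3.057 N


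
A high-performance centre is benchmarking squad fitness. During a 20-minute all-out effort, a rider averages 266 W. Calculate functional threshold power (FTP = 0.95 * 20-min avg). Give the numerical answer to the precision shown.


FTP = 0.95 * 266
= 252.7 W

252.7 W


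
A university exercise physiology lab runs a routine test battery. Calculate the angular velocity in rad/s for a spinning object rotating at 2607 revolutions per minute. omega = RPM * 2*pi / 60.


omega = RPM * 2*pi / 60
= 2607 * 6.28318531 / 60
= 273.004 rad/s

273.004 rad/s


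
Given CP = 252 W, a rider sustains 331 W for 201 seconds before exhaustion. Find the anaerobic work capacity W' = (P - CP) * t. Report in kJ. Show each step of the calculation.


Excess power = 331 - 252 = 79 W
Work above CP = 79 * 201 = 15879 J
W' = 15.879 kJ

15.879 kJ


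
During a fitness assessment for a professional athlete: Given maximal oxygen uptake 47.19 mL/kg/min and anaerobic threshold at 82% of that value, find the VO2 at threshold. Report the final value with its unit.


Percentage as decimal = 0.82
VO2 at AT = 47.19 * 0.82 = 38.7 mL/kg/min

38.7 mL/kg/min


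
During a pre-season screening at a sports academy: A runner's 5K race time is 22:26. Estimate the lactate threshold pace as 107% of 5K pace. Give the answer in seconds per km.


Total race time = 22*60 + 26 = 1346 seconds
5K pace = 1346 / 5 = 269.2 sec/km
LT pace = 269.2 * 1.07 = 288.04 sec/km

288.04 s/km


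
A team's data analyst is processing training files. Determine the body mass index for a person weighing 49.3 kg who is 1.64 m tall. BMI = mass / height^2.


BMI = mass / height^2
= 49.3 / 1.64^2
= 49.3 / 2.6896
= 18.33 kg/m^2

18.33 kg/m^2


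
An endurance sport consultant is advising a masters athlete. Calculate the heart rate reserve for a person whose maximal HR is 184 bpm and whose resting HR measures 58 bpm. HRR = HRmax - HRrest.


HRmax = 184 bpm
HRrest = 58 bpm
HRR = 184 - 58 = 126 bpm

126 bpm


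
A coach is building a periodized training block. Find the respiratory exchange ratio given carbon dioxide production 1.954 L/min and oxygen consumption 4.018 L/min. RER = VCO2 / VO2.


VCO2 = 1.954 L/min
VO2 = 4.018 L/min
RER = 1.954 / 4.018 = 0.4863

0.4863


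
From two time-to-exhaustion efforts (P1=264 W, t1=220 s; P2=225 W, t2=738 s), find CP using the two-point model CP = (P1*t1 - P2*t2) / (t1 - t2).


Work in trial 1 = 58080 J
Work in trial 2 = 166050 J
Delta work = -107970 J
Delta time = -518 s
CP = -107970 / -518 = 208.44 W

208.44 W


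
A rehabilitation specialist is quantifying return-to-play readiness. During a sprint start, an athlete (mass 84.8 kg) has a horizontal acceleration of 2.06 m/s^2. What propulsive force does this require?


Propulsive force = mass * acceleration
= 84.8 kg * 2.06 m/s^2
= 174.69 N

174.69 N


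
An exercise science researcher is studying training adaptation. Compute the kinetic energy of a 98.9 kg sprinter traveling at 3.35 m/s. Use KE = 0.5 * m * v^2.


Velocity squared = 11.2225
KE = 0.5 * 98.9 * 11.2225 = 554.95 J

554.95 J


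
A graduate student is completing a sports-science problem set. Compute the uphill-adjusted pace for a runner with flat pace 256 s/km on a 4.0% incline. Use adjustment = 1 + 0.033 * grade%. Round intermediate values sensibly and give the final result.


Adjustment factor = 1 + 0.033 * 4.0 = 1.132
Grade-adjusted pace = 256 * 1.132 = 289.79 s/km

289.79 s/km


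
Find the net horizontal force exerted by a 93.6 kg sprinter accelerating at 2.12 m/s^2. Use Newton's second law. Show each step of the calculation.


Newton's second law: F = m * a
F = 93.6 * 2.12 = 198.43 N

198.43 N


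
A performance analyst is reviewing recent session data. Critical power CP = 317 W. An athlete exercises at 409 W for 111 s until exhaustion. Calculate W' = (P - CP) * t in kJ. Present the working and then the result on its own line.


P - CP = 409 - 317 = 92 W
W' = 92 * 111 = 10212 J
= 10212 / 1000 = 10.212 kJ

10.212 kJ


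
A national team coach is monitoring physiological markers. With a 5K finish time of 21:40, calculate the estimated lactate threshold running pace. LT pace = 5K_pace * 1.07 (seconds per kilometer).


Race duration = 1300 s for 5 km
Average pace = 1300 / 5 = 260.0 s/km
LT pace = 260.0 * 1.07
= 278.2 s/km

278.2 s/km


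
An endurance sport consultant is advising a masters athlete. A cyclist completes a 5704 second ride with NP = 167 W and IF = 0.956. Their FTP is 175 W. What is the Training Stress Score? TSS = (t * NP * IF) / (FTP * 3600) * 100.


t * NP * IF = 5704 * 167 * 0.956 = 910655.008
FTP * 3600 = 630000
TSS = (910655.008 / 630000) * 100 = 144.55

144.55 TSS


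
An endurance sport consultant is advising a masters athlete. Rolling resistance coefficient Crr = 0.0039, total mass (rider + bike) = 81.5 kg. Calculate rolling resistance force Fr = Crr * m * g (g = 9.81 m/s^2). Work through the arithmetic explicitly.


Fr = Crr * m * g
= 0.0039 * 81.5 * 9.81
= 3.118 N

3.118 N


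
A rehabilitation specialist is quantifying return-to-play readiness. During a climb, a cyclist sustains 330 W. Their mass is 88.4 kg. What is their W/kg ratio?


Power-to-weight = 330 W / 88.4 kg
= 3.733 W/kg

3.733 W/kg


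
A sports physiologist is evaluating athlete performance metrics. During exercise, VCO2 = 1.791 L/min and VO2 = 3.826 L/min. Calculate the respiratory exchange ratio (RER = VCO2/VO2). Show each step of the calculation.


RER = VCO2 / VO2
= 1.791 / 3.826
= 0.4681

0.4681


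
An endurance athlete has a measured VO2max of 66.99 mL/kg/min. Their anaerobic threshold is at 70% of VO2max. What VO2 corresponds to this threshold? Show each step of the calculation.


Anaerobic threshold VO2 = VO2max * 70%
= 66.99 * 0.7
= 46.89 mL/kg/min

46.89 mL/kg/min


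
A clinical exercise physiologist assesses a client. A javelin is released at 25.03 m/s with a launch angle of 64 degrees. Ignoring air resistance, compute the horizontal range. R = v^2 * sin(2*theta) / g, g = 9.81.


Launch speed squared = 626.5009
sin(2 * 64 deg) = 0.788011
Range = 626.5009 * 0.788011 / 9.81
= 50.325 m

50.325 m
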